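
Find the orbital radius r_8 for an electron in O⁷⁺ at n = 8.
0.4233 nm (or 4.2334 Å)

The Bohr radius formula is:
r_n = n² a₀ / Z

where a₀ = 0.0529177 nm is the Bohr radius.

For O⁷⁺ (Z = 8) at n = 8:
r_8 = 8² × 0.0529177 nm / 8
r_8 = 64 × 0.0529177 nm / 8
r_8 = 3.38673 nm / 8
r_8 = 0.4233 nm

The electron orbits at approximately 0.4233 nm from the nucleus.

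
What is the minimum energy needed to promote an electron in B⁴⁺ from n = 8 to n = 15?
3.80 eV

The energy levels of a hydrogen-like atom are E_n = -13.6057 Z² eV / n².

Energy at n = 8: E_8 = -13.6057 × 5² / 8² = -5.31473 eV
Energy at n = 15: E_15 = -13.6057 × 5² / 15² = -1.51174 eV

The excitation energy is the difference:
ΔE = E_15 - E_8
ΔE = -1.51174 - (-5.31473)
ΔE = 3.80 eV

Since this is positive, energy must be absorbed (photon absorption).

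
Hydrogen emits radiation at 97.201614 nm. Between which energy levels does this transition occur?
n = 4 → n = 1

First, find the photon energy from the wavelength (hc = 1239.84 eV·nm):
E = hc/λ = 1239.84 eV·nm / 97.201614 nm = 12.755344 eV

The energy levels of hydrogen satisfy E_n = -13.6057 / n² eV, so an emission n_i → n_f releases
ΔE = 13.6057 × (1/n_f² − 1/n_i²) eV.

Setting ΔE equal to the photon energy:
1/n_f² − 1/n_i² = 12.755344 / 13.6057 = 0.93750002

Since 1/n_i² must be positive, we need 1/n_f² > 0.93750002, i.e. n_f ≤ 1. For each allowed n_f, solve n_i = (1/n_f² − 0.93750002)^(−1/2) and check whether it is a whole number:
  n_f = 1: 1/n_i² = 1.00000000 − 0.93750002 = 0.06249998 → n_i = 4.000  → integer, n_i = 4 ✓

Only n_f = 1 gives an integer upper level, n_i = 4.

The transition is from n = 4 to n = 1 (emission).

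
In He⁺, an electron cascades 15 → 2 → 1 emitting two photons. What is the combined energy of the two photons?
54.18092 eV

The energy levels of He⁺ are E_n = -13.6057 × 2² / n² eV.

First transition (15 → 2):
ΔE₁ = |E_2 - E_15|
ΔE₁ = |-13.60570000000 - (-0.24187911111)| = 13.36382089 eV

Second transition (2 → 1):
ΔE₂ = |E_1 - E_2|
ΔE₂ = |-54.42280000000 - (-13.60570000000)| = 40.81710000 eV

Total energy released:
E_total = ΔE₁ + ΔE₂ = 13.36382089 + 40.81710000 = 54.18092 eV

Note: This equals the direct transition 15 → 1: 54.18092 eV ✓
Energy is conserved regardless of the path taken.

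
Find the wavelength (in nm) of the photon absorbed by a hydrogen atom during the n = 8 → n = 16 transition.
7776.1291 nm

First, find the transition energy using E_n = -13.6057 / n² eV:
E_8 = -13.6057 / 8² = -0.2125890625 eV
E_16 = -13.6057 / 16² = -0.0531472656 eV

Photon energy: |ΔE| = |E_16 - E_8| = 0.1594417969 eV

Convert to wavelength using E = hc/λ with hc = 1239.84 eV·nm:
λ = hc/E = 1239.84 eV·nm / 0.1594417969 eV
λ = 7776.1291 nm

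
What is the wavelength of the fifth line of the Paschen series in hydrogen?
954.34 nm

The lines of a series are numbered from the longest wavelength (smallest ΔE) outward; the fifth line is the transition from n = n_f + 5 to n_f.
The Paschen series has all transitions ending at n_f = 3.

For H, the fifth line (ε-line) is the jump from n = 8 to n = 3:
E_8 = -13.6057 / 8² = -0.212589 eV
E_3 = -13.6057 / 3² = -1.511744 eV
ΔE = E_8 - E_3 = 1.299155 eV

λ = hc/E = 1239.84 eV·nm / 1.299155 eV
λ = 954.34 nm

This is the ε-line of the Paschen series in H.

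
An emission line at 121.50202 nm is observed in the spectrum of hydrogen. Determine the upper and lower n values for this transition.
n = 2 → n = 1

First, find the photon energy from the wavelength (hc = 1239.84 eV·nm):
E = hc/λ = 1239.84 eV·nm / 121.50202 nm = 10.204275 eV

The energy levels of hydrogen satisfy E_n = -13.6057 / n² eV, so an emission n_i → n_f releases
ΔE = 13.6057 × (1/n_f² − 1/n_i²) eV.

Setting ΔE equal to the photon energy:
1/n_f² − 1/n_i² = 10.204275 / 13.6057 = 0.75000000

Since 1/n_i² must be positive, we need 1/n_f² > 0.75000000, i.e. n_f ≤ 1. For each allowed n_f, solve n_i = (1/n_f² − 0.75000000)^(−1/2) and check whether it is a whole number:
  n_f = 1: 1/n_i² = 1.00000000 − 0.75000000 = 0.25000000 → n_i = 2.000  → integer, n_i = 2 ✓

Only n_f = 1 gives an integer upper level, n_i = 2.

The transition is from n = 2 to n = 1 (emission).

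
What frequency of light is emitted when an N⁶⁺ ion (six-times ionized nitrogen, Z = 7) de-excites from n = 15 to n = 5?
5.7316e+15 Hz

First, find the transition energy:
E_15 = -13.6057 × 7² / 15² = -2.96301911 eV
E_5 = -13.6057 × 7² / 5² = -26.66717200 eV
|ΔE| = |E_5 - E_15| = 23.70415289 eV

Convert to Joules: E = 23.70415289 eV × (1.602177 × 10⁻¹⁹ J/eV) = 3.797825e-18 J

Using E = hf:
f = E/h = 3.797825e-18 J / (6.62607 × 10⁻³⁴ J·s)
f = 5.7316e+15 Hz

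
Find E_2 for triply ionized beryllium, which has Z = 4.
-54.42280 eV

For hydrogen-like ions, the energy levels scale with Z²:
E_n = -13.6057 Z² / n² eV

For Be³⁺ (Z = 4) at n = 2:
E_2 = -13.6057 × 4² / 2²
E_2 = -13.6057 × 16 / 4
E_2 = -217.6912 / 4
E_2 = -54.42280 eV

The energy is 16 times more negative than hydrogen at the same n due to the stronger nuclear charge.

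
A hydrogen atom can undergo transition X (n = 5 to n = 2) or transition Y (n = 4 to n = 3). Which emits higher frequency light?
5 → 2

Calculate the energy for each transition:

Transition 5 → 2:
ΔE₁ = |E_2 - E_5| = |-13.6057/2² - (-13.6057/5²)|
ΔE₁ = |-3.401425000 - (-0.544228000)| = 2.857197 eV

Transition 4 → 3:
ΔE₂ = |E_3 - E_4| = |-13.6057/3² - (-13.6057/4²)|
ΔE₂ = |-1.511744444 - (-0.850356250)| = 0.661388 eV

Since 2.857197 eV > 0.661388 eV, the transition 5 → 2 emits the more energetic photon.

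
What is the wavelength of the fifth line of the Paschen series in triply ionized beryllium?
59.646 nm

The lines of a series are numbered from the longest wavelength (smallest ΔE) outward; the fifth line is the transition from n = n_f + 5 to n_f.
The Paschen series has all transitions ending at n_f = 3.

For Be³⁺ (Z = 4), the fifth line (ε-line) is the jump from n = 8 to n = 3:
E_8 = -13.6057 × 4² / 8² = -3.40143 eV
E_3 = -13.6057 × 4² / 3² = -24.18791 eV
ΔE = E_8 - E_3 = 20.78648 eV

λ = hc/E = 1239.84 eV·nm / 20.78648 eV
λ = 59.646 nm

This is the ε-line of the Paschen series in Be³⁺.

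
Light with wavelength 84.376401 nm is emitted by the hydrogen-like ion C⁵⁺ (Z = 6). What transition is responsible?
n = 10 → n = 5

First, find the photon energy from the wavelength (hc = 1239.84 eV·nm):
E = hc/λ = 1239.84 eV·nm / 84.376401 nm = 14.694156 eV

The energy levels of C⁵⁺ satisfy E_n = -13.6057 × 6² / n² eV, so an emission n_i → n_f releases
ΔE = 13.6057 × 6² × (1/n_f² − 1/n_i²) eV.

Setting ΔE equal to the photon energy:
1/n_f² − 1/n_i² = 14.694156 / (13.6057 × 6²) = 0.030000000

Since 1/n_i² must be positive, we need 1/n_f² > 0.030000000, i.e. n_f ≤ 5. For each allowed n_f, solve n_i = (1/n_f² − 0.030000000)^(−1/2) and check whether it is a whole number:
  n_f = 1: 1/n_i² = 1.000000000 − 0.030000000 = 0.970000000 → n_i = 1.015  (not an integer) ✗
  n_f = 2: 1/n_i² = 0.250000000 − 0.030000000 = 0.220000000 → n_i = 2.132  (not an integer) ✗
  n_f = 3: 1/n_i² = 0.111111111 − 0.030000000 = 0.081111111 → n_i = 3.511  (not an integer) ✗
  n_f = 4: 1/n_i² = 0.062500000 − 0.030000000 = 0.032500000 → n_i = 5.547  (not an integer) ✗
  n_f = 5: 1/n_i² = 0.040000000 − 0.030000000 = 0.010000000 → n_i = 10.000  → integer, n_i = 10 ✓

Only n_f = 5 gives an integer upper level, n_i = 10.

The transition is from n = 10 to n = 5 (emission).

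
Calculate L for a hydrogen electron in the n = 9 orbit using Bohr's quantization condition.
9.49115e-34 J·s (or 9ℏ)

In the Bohr model, angular momentum is quantized:
L = nℏ

where ℏ = h/(2π) = 1.0545718e-34 J·s

For n = 9:
L = 9 × 1.0545718e-34 J·s
L = 9.49115e-34 J·s

This can also be written as L = 9ℏ.
The angular momentum is an integer multiple of the reduced Planck constant.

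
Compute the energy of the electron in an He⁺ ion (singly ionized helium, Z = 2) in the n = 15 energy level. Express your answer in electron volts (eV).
-0.241879 eV

The energy levels of a hydrogen-like atom are given by:
E_n = -13.6057 Z² / n² eV  (with Z = 2 for He⁺)

For n = 15:
E_15 = -13.6057 × 2² / 15²
E_15 = -13.6057 × 4 / 225
E_15 = -0.241879 eV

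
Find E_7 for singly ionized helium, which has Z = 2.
-1.111 eV

For hydrogen-like ions, the energy levels scale with Z²:
E_n = -13.6057 Z² / n² eV

For He⁺ (Z = 2) at n = 7:
E_7 = -13.6057 × 2² / 7²
E_7 = -13.6057 × 4 / 49
E_7 = -54.4228 / 49
E_7 = -1.111 eV

The energy is 4 times more negative than hydrogen at the same n due to the stronger nuclear charge.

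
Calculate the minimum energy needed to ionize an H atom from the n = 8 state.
0.21259 eV

The ionization energy is the energy needed to remove the electron completely (n → ∞).

For hydrogen, E_n = -13.6057 eV / n².

At n = 8: E_8 = -13.6057 / 8² = -0.21258906 eV
At n = ∞: E_∞ = 0 eV

Ionization energy = E_∞ - E_8 = 0 - (-0.21258906) = 0.21258906 eV
Ionization energy ≈ 0.21259 eV

This is also called the binding energy of the electron in state n = 8.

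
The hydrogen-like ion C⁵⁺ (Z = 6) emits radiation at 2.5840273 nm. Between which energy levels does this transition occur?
n = 7 → n = 1

First, find the photon energy from the wavelength (hc = 1239.84 eV·nm):
E = hc/λ = 1239.84 eV·nm / 2.5840273 nm = 479.80917 eV

The energy levels of C⁵⁺ satisfy E_n = -13.6057 × 6² / n² eV, so an emission n_i → n_f releases
ΔE = 13.6057 × 6² × (1/n_f² − 1/n_i²) eV.

Setting ΔE equal to the photon energy:
1/n_f² − 1/n_i² = 479.80917 / (13.6057 × 6²) = 0.97959183

Since 1/n_i² must be positive, we need 1/n_f² > 0.97959183, i.e. n_f ≤ 1. For each allowed n_f, solve n_i = (1/n_f² − 0.97959183)^(−1/2) and check whether it is a whole number:
  n_f = 1: 1/n_i² = 1.00000000 − 0.97959183 = 0.02040817 → n_i = 7.000  → integer, n_i = 7 ✓

Only n_f = 1 gives an integer upper level, n_i = 7.

The transition is from n = 7 to n = 1 (emission).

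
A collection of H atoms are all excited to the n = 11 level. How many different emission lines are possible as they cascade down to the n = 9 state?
3

The electron can occupy levels n = 9, 10, ..., 11 during de-excitation — that is m = 11 - 9 + 1 = 3 distinct levels.

The number of distinct spectral lines equals the number of ways to choose 2 of these m levels (each pair gives one possible emission transition):

Number of lines = m(m-1)/2 = 3×2/2 = 3

These correspond to all possible transitions between the 3 levels:
11 → 10, 11 → 9, 10 → 9

Each transition produces a photon with a unique energy (and thus wavelength). This count does not depend on Z.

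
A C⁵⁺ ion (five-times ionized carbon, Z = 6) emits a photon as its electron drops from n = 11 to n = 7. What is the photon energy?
5.9480 eV

The energy levels are E_n = -13.6057 Z² eV / n².

Energy at n = 11: E_11 = -13.6057 × 6² / 11² = -4.0479769 eV
Energy at n = 7: E_7 = -13.6057 × 6² / 7² = -9.9960245 eV

For emission (electron falling to lower state), the photon energy is:
E_photon = E_11 - E_7 = |-4.0479769 - (-9.9960245)|
E_photon = 5.9480 eV

This energy is carried away by the emitted photon.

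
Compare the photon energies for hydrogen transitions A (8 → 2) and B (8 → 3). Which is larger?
8 → 2

Calculate the energy for each transition:

Transition 8 → 2:
ΔE₁ = |E_2 - E_8| = |-13.6057/2² - (-13.6057/8²)|
ΔE₁ = |-3.401425000 - (-0.212589063)| = 3.188836 eV

Transition 8 → 3:
ΔE₂ = |E_3 - E_8| = |-13.6057/3² - (-13.6057/8²)|
ΔE₂ = |-1.511744444 - (-0.212589063)| = 1.299155 eV

Since 3.188836 eV > 1.299155 eV, the transition 8 → 2 emits the more energetic photon.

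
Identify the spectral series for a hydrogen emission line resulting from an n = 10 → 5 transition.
Pfund series

The spectral series in hydrogen are named based on the final (lower) energy level:
- Lyman series: n_final = 1 (ultraviolet)
- Balmer series: n_final = 2 (visible/near-UV)
- Paschen series: n_final = 3 (infrared)
- Brackett series: n_final = 4 (infrared)
- Pfund series: n_final = 5 (far infrared)

Since this transition ends at n = 5, it belongs to the Pfund series.

For reference, this 10 → 5 line has photon energy
ΔE = 13.6057 eV × (1/5² - 1/10²) = 0.4081710000 eV,
corresponding to wavelength λ = hc/ΔE = 1239.84 eV·nm / 0.4081710000 eV = 3037.5504 nm in the far infrared region.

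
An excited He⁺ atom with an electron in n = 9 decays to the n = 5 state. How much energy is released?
1.50503 eV

The energy levels are E_n = -13.6057 Z² eV / n².

Energy at n = 9: E_9 = -13.6057 × 2² / 9² = -0.67188642 eV
Energy at n = 5: E_5 = -13.6057 × 2² / 5² = -2.17691200 eV

For emission (electron falling to lower state), the photon energy is:
E_photon = E_9 - E_5 = |-0.67188642 - (-2.17691200)|
E_photon = 1.50503 eV

This energy is carried away by the emitted photon.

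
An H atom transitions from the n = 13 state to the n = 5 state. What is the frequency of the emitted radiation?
1.12e+14 Hz

First, find the transition energy:
E_13 = -13.6057 / 13² = -0.0805071 eV
E_5 = -13.6057 / 5² = -0.5442280 eV
|ΔE| = |E_5 - E_13| = 0.4637209 eV

Convert to Joules: E = 0.4637209 eV × (1.602177 × 10⁻¹⁹ J/eV) = 7.4296e-20 J

Using E = hf:
f = E/h = 7.4296e-20 J / (6.62607 × 10⁻³⁴ J·s)
f = 1.12e+14 Hz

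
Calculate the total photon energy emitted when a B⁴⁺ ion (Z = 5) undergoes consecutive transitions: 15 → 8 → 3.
36.282 eV

The energy levels of B⁴⁺ are E_n = -13.6057 × 5² / n² eV.

First transition (15 → 8):
ΔE₁ = |E_8 - E_15|
ΔE₁ = |-5.314726563 - (-1.511744444)| = 3.802982 eV

Second transition (8 → 3):
ΔE₂ = |E_3 - E_8|
ΔE₂ = |-37.793611111 - (-5.314726563)| = 32.478885 eV

Total energy released:
E_total = ΔE₁ + ΔE₂ = 3.802982 + 32.478885 = 36.282 eV

Note: This equals the direct transition 15 → 3: 36.282 eV ✓
Energy is conserved regardless of the path taken.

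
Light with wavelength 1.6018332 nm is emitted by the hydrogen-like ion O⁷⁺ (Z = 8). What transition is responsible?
n = 3 → n = 1

First, find the photon energy from the wavelength (hc = 1239.84 eV·nm):
E = hc/λ = 1239.84 eV·nm / 1.6018332 nm = 774.01317 eV

The energy levels of O⁷⁺ satisfy E_n = -13.6057 × 8² / n² eV, so an emission n_i → n_f releases
ΔE = 13.6057 × 8² × (1/n_f² − 1/n_i²) eV.

Setting ΔE equal to the photon energy:
1/n_f² − 1/n_i² = 774.01317 / (13.6057 × 8²) = 0.88888891

Since 1/n_i² must be positive, we need 1/n_f² > 0.88888891, i.e. n_f ≤ 1. For each allowed n_f, solve n_i = (1/n_f² − 0.88888891)^(−1/2) and check whether it is a whole number:
  n_f = 1: 1/n_i² = 1.00000000 − 0.88888891 = 0.11111109 → n_i = 3.000  → integer, n_i = 3 ✓

Only n_f = 1 gives an integer upper level, n_i = 3.

The transition is from n = 3 to n = 1 (emission).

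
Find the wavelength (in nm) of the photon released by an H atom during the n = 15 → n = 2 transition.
371.10345 nm

First, find the transition energy using E_n = -13.6057 / n² eV:
E_15 = -13.6057 / 15² = -0.060469778 eV
E_2 = -13.6057 / 2² = -3.401425000 eV

Photon energy: |ΔE| = |E_2 - E_15| = 3.340955222 eV

Convert to wavelength using E = hc/λ with hc = 1239.84 eV·nm:
λ = hc/E = 1239.84 eV·nm / 3.340955222 eV
λ = 371.10345 nm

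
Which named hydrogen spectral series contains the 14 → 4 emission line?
Brackett series

The spectral series in hydrogen are named based on the final (lower) energy level:
- Lyman series: n_final = 1 (ultraviolet)
- Balmer series: n_final = 2 (visible/near-UV)
- Paschen series: n_final = 3 (infrared)
- Brackett series: n_final = 4 (infrared)
- Pfund series: n_final = 5 (far infrared)

Since this transition ends at n = 4, it belongs to the Brackett series.

For reference, this 14 → 4 line has photon energy
ΔE = 13.6057 eV × (1/4² - 1/14²) = 0.7809394133 eV,
corresponding to wavelength λ = hc/ΔE = 1239.84 eV·nm / 0.7809394133 eV = 1587.6264 nm in the infrared region.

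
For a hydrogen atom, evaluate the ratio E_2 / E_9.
20.25

Using E_n = -13.6057 Z² / n² eV with Z = 1:

E_2 = -13.6057 / 2² = -13.6057 / 4 = -3.40142500 eV
E_9 = -13.6057 / 9² = -13.6057 / 81 = -0.16797160 eV

The ratio is:
E_2/E_9 = (-3.40142500) / (-0.16797160)
E_2/E_9 = (-13.6057/4) / (-13.6057/81)
E_2/E_9 = 81/4
E_2/E_9 = 20.25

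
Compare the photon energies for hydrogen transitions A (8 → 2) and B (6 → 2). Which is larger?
8 → 2

Calculate the energy for each transition:

Transition 8 → 2:
ΔE₁ = |E_2 - E_8| = |-13.6057/2² - (-13.6057/8²)|
ΔE₁ = |-3.401425000 - (-0.212589063)| = 3.188836 eV

Transition 6 → 2:
ΔE₂ = |E_2 - E_6| = |-13.6057/2² - (-13.6057/6²)|
ΔE₂ = |-3.401425000 - (-0.377936111)| = 3.023489 eV

Since 3.188836 eV > 3.023489 eV, the transition 8 → 2 emits the more energetic photon.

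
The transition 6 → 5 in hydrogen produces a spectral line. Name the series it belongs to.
Pfund series

The spectral series in hydrogen are named based on the final (lower) energy level:
- Lyman series: n_final = 1 (ultraviolet)
- Balmer series: n_final = 2 (visible/near-UV)
- Paschen series: n_final = 3 (infrared)
- Brackett series: n_final = 4 (infrared)
- Pfund series: n_final = 5 (far infrared)

Since this transition ends at n = 5, it belongs to the Pfund series.

For reference, this 6 → 5 line has photon energy
ΔE = 13.6057 eV × (1/5² - 1/6²) = 0.16629188889 eV,
corresponding to wavelength λ = hc/ΔE = 1239.84 eV·nm / 0.16629188889 eV = 7455.80562 nm in the far infrared region.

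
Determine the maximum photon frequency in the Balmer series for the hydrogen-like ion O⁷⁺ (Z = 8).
5.26e+16 Hz

The series limit corresponds to the transition from n = ∞ to n = 2.
This is the highest energy (shortest wavelength) transition in the Balmer series.

E_∞ = 0 eV
E_2 = -13.6057 × 8² / 2² = -217.69120 eV

Energy at series limit:
ΔE = E_∞ - E_2 = 0 - (-217.69120) = 217.69120 eV
E = 217.69120 eV × (1.602177 × 10⁻¹⁹ J/eV) = 3.4878e-17 J
f = E/h = 3.4878e-17 J / (6.62607 × 10⁻³⁴ J·s) = 5.26e+16 Hz

This energy equals the ionization energy from the n = 2 state of O⁷⁺.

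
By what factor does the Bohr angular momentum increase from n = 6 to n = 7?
1.16667

In the Bohr model, L_n = nℏ, so the ratio is purely the ratio of quantum numbers:

L_7/L_6 = 7ℏ / 6ℏ = 7/6 = 1.16667

The angular momentum scales linearly with n.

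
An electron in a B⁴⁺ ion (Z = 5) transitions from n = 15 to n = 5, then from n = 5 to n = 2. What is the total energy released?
83.5239 eV

The energy levels of B⁴⁺ are E_n = -13.6057 × 5² / n² eV.

First transition (15 → 5):
ΔE₁ = |E_5 - E_15|
ΔE₁ = |-13.6057000000 - (-1.5117444444)| = 12.0939556 eV

Second transition (5 → 2):
ΔE₂ = |E_2 - E_5|
ΔE₂ = |-85.0356250000 - (-13.6057000000)| = 71.4299250 eV

Total energy released:
E_total = ΔE₁ + ΔE₂ = 12.0939556 + 71.4299250 = 83.5239 eV

Note: This equals the direct transition 15 → 2: 83.5239 eV ✓
Energy is conserved regardless of the path taken.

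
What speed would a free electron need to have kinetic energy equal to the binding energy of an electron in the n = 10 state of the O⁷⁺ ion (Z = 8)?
1.75015e+06 m/s (or 0.584% of c)

The binding energy at n = 10 for O⁷⁺ is:
E_10 = -13.6057 × 8²/10² = -8.70764800 eV
|E_10| = 8.70764800 eV

Convert to Joules:
KE = 8.70764800 eV × (1.602177 × 10⁻¹⁹ J/eV) = 1.3951193e-18 J

Using KE = ½mv²:
v = √(2·KE/m_e)
v = √(2 × 1.3951193e-18 J / 9.10938 × 10⁻³¹ kg)
v = 1.75015e+06 m/s

This is approximately 0.584% the speed of light.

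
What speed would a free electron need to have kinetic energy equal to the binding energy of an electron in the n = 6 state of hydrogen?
3.64615e+05 m/s (or 0.12162% of c)

The binding energy at n = 6 for hydrogen is:
E_6 = -13.6057/6² = -0.377936111 eV
|E_6| = 0.377936111 eV

Convert to Joules:
KE = 0.377936111 eV × (1.602177 × 10⁻¹⁹ J/eV) = 6.0552054e-20 J

Using KE = ½mv²:
v = √(2·KE/m_e)
v = √(2 × 6.0552054e-20 J / 9.10938 × 10⁻³¹ kg)
v = 3.64615e+05 m/s

This is approximately 0.12162% the speed of light.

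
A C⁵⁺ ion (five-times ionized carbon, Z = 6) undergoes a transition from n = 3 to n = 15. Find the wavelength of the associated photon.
23.7309 nm

First, find the transition energy using E_n = -13.6057 Z² / n² eV:
E_3 = -13.6057 × 6² / 3² = -54.422800 eV
E_15 = -13.6057 × 6² / 15² = -2.176912 eV

Photon energy: |ΔE| = |E_15 - E_3| = 52.245888 eV

Convert to wavelength using E = hc/λ with hc = 1239.84 eV·nm:
λ = hc/E = 1239.84 eV·nm / 52.245888 eV
λ = 23.7309 nm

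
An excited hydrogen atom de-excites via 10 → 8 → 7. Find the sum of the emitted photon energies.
0.142 eV

The energy levels of hydrogen are E_n = -13.6057 / n² eV.

First transition (10 → 8):
ΔE₁ = |E_8 - E_10|
ΔE₁ = |-0.212589063 - (-0.136057000)| = 0.076532 eV

Second transition (8 → 7):
ΔE₂ = |E_7 - E_8|
ΔE₂ = |-0.277667347 - (-0.212589063)| = 0.065078 eV

Total energy released:
E_total = ΔE₁ + ΔE₂ = 0.076532 + 0.065078 = 0.142 eV

Note: This equals the direct transition 10 → 7: 0.142 eV ✓
Energy is conserved regardless of the path taken.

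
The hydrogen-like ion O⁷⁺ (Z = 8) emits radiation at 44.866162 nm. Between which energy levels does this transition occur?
n = 11 → n = 5

First, find the photon energy from the wavelength (hc = 1239.84 eV·nm):
E = hc/λ = 1239.84 eV·nm / 44.866162 nm = 27.634189 eV

The energy levels of O⁷⁺ satisfy E_n = -13.6057 × 8² / n² eV, so an emission n_i → n_f releases
ΔE = 13.6057 × 8² × (1/n_f² − 1/n_i²) eV.

Setting ΔE equal to the photon energy:
1/n_f² − 1/n_i² = 27.634189 / (13.6057 × 8²) = 0.031735538

Since 1/n_i² must be positive, we need 1/n_f² > 0.031735538, i.e. n_f ≤ 5. For each allowed n_f, solve n_i = (1/n_f² − 0.031735538)^(−1/2) and check whether it is a whole number:
  n_f = 1: 1/n_i² = 1.000000000 − 0.031735538 = 0.968264462 → n_i = 1.016  (not an integer) ✗
  n_f = 2: 1/n_i² = 0.250000000 − 0.031735538 = 0.218264462 → n_i = 2.140  (not an integer) ✗
  n_f = 3: 1/n_i² = 0.111111111 − 0.031735538 = 0.079375573 → n_i = 3.549  (not an integer) ✗
  n_f = 4: 1/n_i² = 0.062500000 − 0.031735538 = 0.030764462 → n_i = 5.701  (not an integer) ✗
  n_f = 5: 1/n_i² = 0.040000000 − 0.031735538 = 0.008264462 → n_i = 11.000  → integer, n_i = 11 ✓

Only n_f = 5 gives an integer upper level, n_i = 11.

The transition is from n = 11 to n = 5 (emission).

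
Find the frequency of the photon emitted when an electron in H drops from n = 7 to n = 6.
2.4245e+13 Hz

First, find the transition energy:
E_7 = -13.6057 / 7² = -0.27766735 eV
E_6 = -13.6057 / 6² = -0.37793611 eV
|ΔE| = |E_6 - E_7| = 0.10026876 eV

Convert to Joules: E = 0.10026876 eV × (1.602177 × 10⁻¹⁹ J/eV) = 1.606483e-20 J

Using E = hf:
f = E/h = 1.606483e-20 J / (6.62607 × 10⁻³⁴ J·s)
f = 2.4245e+13 Hz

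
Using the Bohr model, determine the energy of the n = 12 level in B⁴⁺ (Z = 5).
-2.362 eV

For hydrogen-like ions, the energy levels scale with Z²:
E_n = -13.6057 Z² / n² eV

For B⁴⁺ (Z = 5) at n = 12:
E_12 = -13.6057 × 5² / 12²
E_12 = -13.6057 × 25 / 144
E_12 = -340.1425 / 144
E_12 = -2.362 eV

The energy is 25 times more negative than hydrogen at the same n due to the stronger nuclear charge.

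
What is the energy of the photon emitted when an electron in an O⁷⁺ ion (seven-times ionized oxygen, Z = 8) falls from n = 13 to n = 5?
29.68 eV

The energy levels are E_n = -13.6057 Z² eV / n².

Energy at n = 13: E_13 = -13.6057 × 8² / 13² = -5.15245 eV
Energy at n = 5: E_5 = -13.6057 × 8² / 5² = -34.83059 eV

For emission (electron falling to lower state), the photon energy is:
E_photon = E_13 - E_5 = |-5.15245 - (-34.83059)|
E_photon = 29.68 eV

This energy is carried away by the emitted photon.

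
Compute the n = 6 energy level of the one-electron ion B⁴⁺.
-9.4484 eV

For hydrogen-like ions, the energy levels scale with Z²:
E_n = -13.6057 Z² / n² eV

For B⁴⁺ (Z = 5) at n = 6:
E_6 = -13.6057 × 5² / 6²
E_6 = -13.6057 × 25 / 36
E_6 = -340.1425 / 36
E_6 = -9.4484 eV

The energy is 25 times more negative than hydrogen at the same n due to the stronger nuclear charge.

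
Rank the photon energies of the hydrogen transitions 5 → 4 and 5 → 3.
5 → 3

Calculate the energy for each transition:

Transition 5 → 4:
ΔE₁ = |E_4 - E_5| = |-13.6057/4² - (-13.6057/5²)|
ΔE₁ = |-0.85035625 - (-0.54422800)| = 0.30613 eV

Transition 5 → 3:
ΔE₂ = |E_3 - E_5| = |-13.6057/3² - (-13.6057/5²)|
ΔE₂ = |-1.51174444 - (-0.54422800)| = 0.96752 eV

Since 0.96752 eV > 0.30613 eV, the transition 5 → 3 emits the more energetic photon.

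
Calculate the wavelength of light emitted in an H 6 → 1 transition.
93.73 nm

First, find the transition energy using E_n = -13.6057 / n² eV:
E_6 = -13.6057 / 6² = -0.3779 eV
E_1 = -13.6057 / 1² = -13.6057 eV

Photon energy: |ΔE| = |E_1 - E_6| = 13.2278 eV

Convert to wavelength using E = hc/λ with hc = 1239.84 eV·nm:
λ = hc/E = 1239.84 eV·nm / 13.2278 eV
λ = 93.73 nm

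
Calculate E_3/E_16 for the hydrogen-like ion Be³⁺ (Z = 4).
28.44

Using E_n = -13.6057 Z² / n² eV with Z = 4:

E_3 = -13.6057 × 4² / 3² = -217.6912 / 9 = -24.18791111 eV
E_16 = -13.6057 × 4² / 16² = -217.6912 / 256 = -0.85035625 eV

The ratio is:
E_3/E_16 = (-24.18791111) / (-0.85035625)
E_3/E_16 = (-217.6912/9) / (-217.6912/256)
E_3/E_16 = 256/9
E_3/E_16 = 28.44
(Note: the Z² factors cancel in the ratio.)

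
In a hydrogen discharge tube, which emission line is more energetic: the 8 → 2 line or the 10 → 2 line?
10 → 2

Calculate the energy for each transition:

Transition 8 → 2:
ΔE₁ = |E_2 - E_8| = |-13.6057/2² - (-13.6057/8²)|
ΔE₁ = |-3.40142500 - (-0.21258906)| = 3.18884 eV

Transition 10 → 2:
ΔE₂ = |E_2 - E_10| = |-13.6057/2² - (-13.6057/10²)|
ΔE₂ = |-3.40142500 - (-0.13605700)| = 3.26537 eV

Since 3.26537 eV > 3.18884 eV, the transition 10 → 2 emits the more energetic photon.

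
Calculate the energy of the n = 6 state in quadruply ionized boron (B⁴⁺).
-9.448 eV

For hydrogen-like ions, the energy levels scale with Z²:
E_n = -13.6057 Z² / n² eV

For B⁴⁺ (Z = 5) at n = 6:
E_6 = -13.6057 × 5² / 6²
E_6 = -13.6057 × 25 / 36
E_6 = -340.1425 / 36
E_6 = -9.448 eV

The energy is 25 times more negative than hydrogen at the same n due to the stronger nuclear charge.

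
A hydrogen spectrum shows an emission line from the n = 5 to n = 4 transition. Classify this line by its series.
Brackett series

The spectral series in hydrogen are named based on the final (lower) energy level:
- Lyman series: n_final = 1 (ultraviolet)
- Balmer series: n_final = 2 (visible/near-UV)
- Paschen series: n_final = 3 (infrared)
- Brackett series: n_final = 4 (infrared)
- Pfund series: n_final = 5 (far infrared)

Since this transition ends at n = 4, it belongs to the Brackett series.

For reference, this 5 → 4 line has photon energy
ΔE = 13.6057 eV × (1/4² - 1/5²) = 0.3061282500 eV,
corresponding to wavelength λ = hc/ΔE = 1239.84 eV·nm / 0.3061282500 eV = 4050.0673 nm in the infrared region.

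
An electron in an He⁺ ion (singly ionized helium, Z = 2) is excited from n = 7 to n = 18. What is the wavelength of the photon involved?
1315.2041 nm

First, find the transition energy using E_n = -13.6057 Z² / n² eV:
E_7 = -13.6057 × 2² / 7² = -1.1106693878 eV
E_18 = -13.6057 × 2² / 18² = -0.1679716049 eV

Photon energy: |ΔE| = |E_18 - E_7| = 0.9426977829 eV

Convert to wavelength using E = hc/λ with hc = 1239.84 eV·nm:
λ = hc/E = 1239.84 eV·nm / 0.9426977829 eV
λ = 1315.2041 nm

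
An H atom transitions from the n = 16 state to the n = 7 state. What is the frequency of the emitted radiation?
5.4289e+13 Hz

First, find the transition energy:
E_16 = -13.6057 / 16² = -0.05314727 eV
E_7 = -13.6057 / 7² = -0.27766735 eV
|ΔE| = |E_7 - E_16| = 0.22452008 eV

Convert to Joules: E = 0.22452008 eV × (1.602177 × 10⁻¹⁹ J/eV) = 3.597209e-20 J

Using E = hf:
f = E/h = 3.597209e-20 J / (6.62607 × 10⁻³⁴ J·s)
f = 5.4289e+13 Hz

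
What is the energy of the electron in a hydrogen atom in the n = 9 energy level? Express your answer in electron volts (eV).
-0.17 eV

The energy levels of a hydrogen-like atom are given by:
E_n = -13.6057 eV / n²

For n = 9:
E_9 = -13.6057 eV / 9²
E_9 = -13.6057 eV / 81
E_9 = -0.17 eV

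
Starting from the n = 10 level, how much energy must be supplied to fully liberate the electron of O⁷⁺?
8.70765 eV

The ionization energy is the energy needed to remove the electron completely (n → ∞).

For a hydrogen-like ion with Z = 8, E_n = -13.6057 Z² / n² eV.

At n = 10: E_10 = -13.6057 × 8² / 10² = -8.70764800 eV
At n = ∞: E_∞ = 0 eV

Ionization energy = E_∞ - E_10 = 0 - (-8.70764800) = 8.70764800 eV
Ionization energy ≈ 8.70765 eV

This is also called the binding energy of the electron in state n = 10.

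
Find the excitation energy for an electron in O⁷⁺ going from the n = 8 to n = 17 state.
10.5927 eV

The energy levels of a hydrogen-like atom are E_n = -13.6057 Z² eV / n².

Energy at n = 8: E_8 = -13.6057 × 8² / 8² = -13.6057000 eV
Energy at n = 17: E_17 = -13.6057 × 8² / 17² = -3.0130270 eV

The excitation energy is the difference:
ΔE = E_17 - E_8
ΔE = -3.0130270 - (-13.6057000)
ΔE = 10.5927 eV

Since this is positive, energy must be absorbed (photon absorption).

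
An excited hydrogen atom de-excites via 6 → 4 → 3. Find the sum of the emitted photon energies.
1.1338 eV

The energy levels of hydrogen are E_n = -13.6057 / n² eV.

First transition (6 → 4):
ΔE₁ = |E_4 - E_6|
ΔE₁ = |-0.8503562500 - (-0.3779361111)| = 0.4724201 eV

Second transition (4 → 3):
ΔE₂ = |E_3 - E_4|
ΔE₂ = |-1.5117444444 - (-0.8503562500)| = 0.6613882 eV

Total energy released:
E_total = ΔE₁ + ΔE₂ = 0.4724201 + 0.6613882 = 1.1338 eV

Note: This equals the direct transition 6 → 3: 1.1338 eV ✓
Energy is conserved regardless of the path taken.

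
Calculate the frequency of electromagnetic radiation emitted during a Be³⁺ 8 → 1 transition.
5.18e+16 Hz

First, find the transition energy:
E_8 = -13.6057 × 4² / 8² = -3.40142500 eV
E_1 = -13.6057 × 4² / 1² = -217.69120000 eV
|ΔE| = |E_1 - E_8| = 214.28977500 eV

Convert to Joules: E = 214.28977500 eV × (1.602177 × 10⁻¹⁹ J/eV) = 3.4333e-17 J

Using E = hf:
f = E/h = 3.4333e-17 J / (6.62607 × 10⁻³⁴ J·s)
f = 5.18e+16 Hz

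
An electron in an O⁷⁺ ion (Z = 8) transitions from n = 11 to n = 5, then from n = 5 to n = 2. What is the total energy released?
210.49480 eV

The energy levels of O⁷⁺ are E_n = -13.6057 × 8² / n² eV.

First transition (11 → 5):
ΔE₁ = |E_5 - E_11|
ΔE₁ = |-34.83059200000 - (-7.19640330579)| = 27.63418869 eV

Second transition (5 → 2):
ΔE₂ = |E_2 - E_5|
ΔE₂ = |-217.69120000000 - (-34.83059200000)| = 182.86060800 eV

Total energy released:
E_total = ΔE₁ + ΔE₂ = 27.63418869 + 182.86060800 = 210.49480 eV

Note: This equals the direct transition 11 → 2: 210.49480 eV ✓
Energy is conserved regardless of the path taken.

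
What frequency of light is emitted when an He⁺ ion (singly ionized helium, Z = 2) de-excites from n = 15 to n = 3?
1.40367e+15 Hz

First, find the transition energy:
E_15 = -13.6057 × 2² / 15² = -0.24187911 eV
E_3 = -13.6057 × 2² / 3² = -6.04697778 eV
|ΔE| = |E_3 - E_15| = 5.80509867 eV

Convert to Joules: E = 5.80509867 eV × (1.602177 × 10⁻¹⁹ J/eV) = 9.3007956e-19 J

Using E = hf:
f = E/h = 9.3007956e-19 J / (6.62607 × 10⁻³⁴ J·s)
f = 1.40367e+15 Hz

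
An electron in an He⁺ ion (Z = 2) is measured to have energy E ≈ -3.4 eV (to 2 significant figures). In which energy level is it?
n = 4

The exact energy levels follow E_n = -13.6057 Z² / n² eV with Z = 2.

The measured value (-3.4 eV) is reported to only 2 significant figures, so we must test candidate n values and see which one matches to that precision.

Candidate energies:
  n = 2:  E = -13.6057 × 2² / 2² = -13.605700 eV
  n = 3:  E = -13.6057 × 2² / 3² = -6.046978 eV
  n = 4:  E = -13.6057 × 2² / 4² = -3.401425 eV  ← matches
  n = 5:  E = -13.6057 × 2² / 5² = -2.176912 eV
  n = 6:  E = -13.6057 × 2² / 6² = -1.511744 eV

Checking against the measurement of -3.4 eV (2 sig figs), only n = 4 agrees:
E_4 = -3.401425 eV, which rounds to -3.4 eV ✓

Therefore n = 4.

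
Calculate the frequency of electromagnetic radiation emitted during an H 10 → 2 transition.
7.8956e+14 Hz

First, find the transition energy:
E_10 = -13.6057 / 10² = -0.13605700 eV
E_2 = -13.6057 / 2² = -3.40142500 eV
|ΔE| = |E_2 - E_10| = 3.26536800 eV

Convert to Joules: E = 3.26536800 eV × (1.602177 × 10⁻¹⁹ J/eV) = 5.231698e-19 J

Using E = hf:
f = E/h = 5.231698e-19 J / (6.62607 × 10⁻³⁴ J·s)
f = 7.8956e+14 Hz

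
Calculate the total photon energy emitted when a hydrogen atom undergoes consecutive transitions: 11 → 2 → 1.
13.49 eV

The energy levels of hydrogen are E_n = -13.6057 / n² eV.

First transition (11 → 2):
ΔE₁ = |E_2 - E_11|
ΔE₁ = |-3.40142500 - (-0.11244380)| = 3.28898 eV

Second transition (2 → 1):
ΔE₂ = |E_1 - E_2|
ΔE₂ = |-13.60570000 - (-3.40142500)| = 10.20428 eV

Total energy released:
E_total = ΔE₁ + ΔE₂ = 3.28898 + 10.20428 = 13.49 eV

Note: This equals the direct transition 11 → 1: 13.49 eV ✓
Energy is conserved regardless of the path taken.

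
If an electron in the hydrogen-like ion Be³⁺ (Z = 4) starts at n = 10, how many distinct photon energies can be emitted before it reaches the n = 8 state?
3

The electron can occupy levels n = 8, 9, ..., 10 during de-excitation — that is m = 10 - 8 + 1 = 3 distinct levels.

The number of distinct spectral lines equals the number of ways to choose 2 of these m levels (each pair gives one possible emission transition):

Number of lines = m(m-1)/2 = 3×2/2 = 3

These correspond to all possible transitions between the 3 levels:
10 → 9, 10 → 8, 9 → 8

Each transition produces a photon with a unique energy (and thus wavelength). This count does not depend on Z.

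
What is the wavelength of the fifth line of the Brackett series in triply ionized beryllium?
113.557655 nm

The lines of a series are numbered from the longest wavelength (smallest ΔE) outward; the fifth line is the transition from n = n_f + 5 to n_f.
The Brackett series has all transitions ending at n_f = 4.

For Be³⁺ (Z = 4), the fifth line (ε-line) is the jump from n = 9 to n = 4:
E_9 = -13.6057 × 4² / 9² = -2.687545679 eV
E_4 = -13.6057 × 4² / 4² = -13.605700000 eV
ΔE = E_9 - E_4 = 10.918154321 eV

λ = hc/E = 1239.84 eV·nm / 10.918154321 eV
λ = 113.557655 nm

This is the ε-line of the Brackett series in Be³⁺.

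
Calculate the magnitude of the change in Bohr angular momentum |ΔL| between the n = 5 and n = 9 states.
4.21829e-34 J·s (or 4ℏ)

In the Bohr model, L_n = nℏ where ℏ = 1.0545718e-34 J·s.

L_9 = 9ℏ = 9.4911462e-34 J·s
L_5 = 5ℏ = 5.2728590e-34 J·s

ΔL = L_9 - L_5 = (9 - 5)ℏ = 4ℏ
ΔL = 4 × 1.0545718e-34 J·s = 4.21829e-34 J·s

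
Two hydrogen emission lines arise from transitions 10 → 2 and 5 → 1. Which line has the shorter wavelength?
5 → 1

Calculate the energy for each transition:

Transition 10 → 2:
ΔE₁ = |E_2 - E_10| = |-13.6057/2² - (-13.6057/10²)|
ΔE₁ = |-3.40142500 - (-0.13605700)| = 3.26537 eV

Transition 5 → 1:
ΔE₂ = |E_1 - E_5| = |-13.6057/1² - (-13.6057/5²)|
ΔE₂ = |-13.60570000 - (-0.54422800)| = 13.06147 eV

Since 13.06147 eV > 3.26537 eV, the transition 5 → 1 emits the more energetic photon.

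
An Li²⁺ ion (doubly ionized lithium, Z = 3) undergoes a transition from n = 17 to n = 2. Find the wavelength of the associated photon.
41.069103 nm

First, find the transition energy using E_n = -13.6057 Z² / n² eV:
E_17 = -13.6057 × 3² / 17² = -0.42370692 eV
E_2 = -13.6057 × 3² / 2² = -30.61282500 eV

Photon energy: |ΔE| = |E_2 - E_17| = 30.18911808 eV

Convert to wavelength using E = hc/λ with hc = 1239.84 eV·nm:
λ = hc/E = 1239.84 eV·nm / 30.18911808 eV
λ = 41.069103 nm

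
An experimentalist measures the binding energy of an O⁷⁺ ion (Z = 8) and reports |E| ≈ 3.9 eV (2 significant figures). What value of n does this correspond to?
n = 15

The exact energy levels follow E_n = -13.6057 Z² / n² eV with Z = 8.

The measured value (-3.9 eV) is reported to only 2 significant figures, so we must test candidate n values and see which one matches to that precision.

Candidate energies:
  n = 13:  E = -13.6057 × 8² / 13² = -5.15245 eV
  n = 14:  E = -13.6057 × 8² / 14² = -4.44268 eV
  n = 15:  E = -13.6057 × 8² / 15² = -3.87007 eV  ← matches
  n = 16:  E = -13.6057 × 8² / 16² = -3.40143 eV
  n = 17:  E = -13.6057 × 8² / 17² = -3.01303 eV

Checking against the measurement of -3.9 eV (2 sig figs), only n = 15 agrees:
E_15 = -3.87007 eV, which rounds to -3.9 eV ✓

Therefore n = 15.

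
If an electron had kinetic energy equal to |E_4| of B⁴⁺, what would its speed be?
2.73462e+06 m/s (or 0.91% of c)

The binding energy at n = 4 for B⁴⁺ is:
E_4 = -13.6057 × 5²/4² = -21.2589063 eV
|E_4| = 21.2589063 eV

Convert to Joules:
KE = 21.2589063 eV × (1.602177 × 10⁻¹⁹ J/eV) = 3.4060531e-18 J

Using KE = ½mv²:
v = √(2·KE/m_e)
v = √(2 × 3.4060531e-18 J / 9.10938 × 10⁻³¹ kg)
v = 2.73462e+06 m/s

This is approximately 0.91% the speed of light.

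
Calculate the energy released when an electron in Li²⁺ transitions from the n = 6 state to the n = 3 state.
10.20 eV

The energy levels are E_n = -13.6057 Z² eV / n².

Energy at n = 6: E_6 = -13.6057 × 3² / 6² = -3.40143 eV
Energy at n = 3: E_3 = -13.6057 × 3² / 3² = -13.60570 eV

For emission (electron falling to lower state), the photon energy is:
E_photon = E_6 - E_3 = |-3.40143 - (-13.60570)|
E_photon = 10.20 eV

This energy is carried away by the emitted photon.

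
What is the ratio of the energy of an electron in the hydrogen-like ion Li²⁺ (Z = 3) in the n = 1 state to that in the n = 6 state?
36.00000

Using E_n = -13.6057 Z² / n² eV with Z = 3:

E_1 = -13.6057 × 3² / 1² = -122.4513 / 1 = -122.45130000000 eV
E_6 = -13.6057 × 3² / 6² = -122.4513 / 36 = -3.40142500000 eV

The ratio is:
E_1/E_6 = (-122.45130000000) / (-3.40142500000)
E_1/E_6 = (-122.4513/1) / (-122.4513/36)
E_1/E_6 = 36/1
E_1/E_6 = 36.00000
(Note: the Z² factors cancel in the ratio.)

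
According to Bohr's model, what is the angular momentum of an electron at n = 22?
2.320e-33 J·s (or 22ℏ)

In the Bohr model, angular momentum is quantized:
L = nℏ

where ℏ = h/(2π) = 1.05457e-34 J·s

For n = 22:
L = 22 × 1.05457e-34 J·s
L = 2.320e-33 J·s

This can also be written as L = 22ℏ.
The angular momentum is an integer multiple of the reduced Planck constant.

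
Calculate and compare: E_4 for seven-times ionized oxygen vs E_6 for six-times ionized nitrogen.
O⁷⁺ at n = 4 (E = -54.423 eV)

Using E_n = -13.6057 Z² / n² eV:

O⁷⁺ (Z = 8) at n = 4:
E = -13.6057 × 8² / 4² = -13.6057 × 64 / 16 = -54.422800 eV

N⁶⁺ (Z = 7) at n = 6:
E = -13.6057 × 7² / 6² = -13.6057 × 49 / 36 = -18.518869 eV

Since -54.422800 eV < -18.518869 eV,
O⁷⁺ at n = 4 is more tightly bound (requires more energy to ionize).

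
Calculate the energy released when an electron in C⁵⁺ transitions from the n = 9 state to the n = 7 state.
3.949 eV

The energy levels are E_n = -13.6057 Z² eV / n².

Energy at n = 9: E_9 = -13.6057 × 6² / 9² = -6.046978 eV
Energy at n = 7: E_7 = -13.6057 × 6² / 7² = -9.996024 eV

For emission (electron falling to lower state), the photon energy is:
E_photon = E_9 - E_7 = |-6.046978 - (-9.996024)|
E_photon = 3.949 eV

This energy is carried away by the emitted photon.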